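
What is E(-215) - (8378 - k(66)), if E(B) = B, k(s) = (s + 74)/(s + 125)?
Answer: -1641123/191 ≈ -8592.3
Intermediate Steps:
k(s) = (74 + s)/(125 + s)
E(-215) - (8378 - k(66)) = -215 - (8378 - (74 + 66)/(125 + 66)) = -215 - (8378 - 140/191) = -215 - 1*1600058/191 = -215 - 1600058/191 = -1641123/191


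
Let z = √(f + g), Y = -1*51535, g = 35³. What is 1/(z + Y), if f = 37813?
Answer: -51535/2655775537 - 164*√3/2655775537 ≈ -1.9512e-5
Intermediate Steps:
g = 42875
Y = -51535
z = 164*√3 (z = √(37813 + 42875) = √80688 = 164*√3 ≈ 284.06)
1/(z + Y) = 1/(164*√3 - 51535) = 1/(-51535 + 164*√3)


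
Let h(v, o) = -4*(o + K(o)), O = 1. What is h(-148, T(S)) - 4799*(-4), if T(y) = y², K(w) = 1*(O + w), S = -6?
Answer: 18904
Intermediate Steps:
K(w) = 1 + w (K(w) = 1*(1 + w) = 1 + w)
h(v, o) = -4 - 8*o (h(v, o) = -4*(o + (1 + o)) = -4*(1 + 2*o) = -4 - 8*o)
h(-148, T(S)) - 4799*(-4) = (-4 - 8*(-6)²) - 4799*(-4) = (-4 - 8*36) + 19196 = (-4 - 288) + 19196 = -292 + 19196 = 18904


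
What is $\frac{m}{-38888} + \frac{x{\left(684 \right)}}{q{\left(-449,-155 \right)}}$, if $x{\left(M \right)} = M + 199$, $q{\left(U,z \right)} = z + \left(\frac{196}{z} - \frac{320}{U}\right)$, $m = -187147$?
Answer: $- \frac{363776357417}{420987060552} \approx -0.8641$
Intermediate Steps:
$q{\left(U,z \right)} = z - \frac{320}{U} + \frac{196}{z}$ ($q{\left(U,z \right)} = z + \left(- \frac{320}{U} + \frac{196}{z}\right) = z - \frac{320}{U} + \frac{196}{z}$)
$x{\left(M \right)} = 199 + M$
$\frac{m}{-38888} + \frac{x{\left(684 \right)}}{q{\left(-449,-155 \right)}} = - \frac{187147}{-38888} + \frac{199 + 684}{-155 - \frac{320}{-449} + \frac{196}{-155}} = \left(-187147\right) \left(- \frac{1}{38888}\right) + \frac{883}{-155 - - \frac{320}{449} + 196 \left(- \frac{1}{155}\right)} = \frac{187147}{38888} + \frac{883}{-155 + \frac{320}{449} - \frac{196}{155}} = \frac{187147}{38888} + \frac{883}{- \frac{10825629}{69595}} = \frac{187147}{38888} + 883 \left(- \frac{69595}{10825629}\right) = \frac{187147}{38888} - \frac{61452385}{10825629} = - \frac{363776357417}{420987060552}$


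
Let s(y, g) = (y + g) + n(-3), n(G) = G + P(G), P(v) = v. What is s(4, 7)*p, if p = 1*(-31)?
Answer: -155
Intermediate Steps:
p = -31
n(G) = 2*G (n(G) = G + G = 2*G)
s(y, g) = -6 + g + y (s(y, g) = (y + g) + 2*(-3) = (g + y) - 6 = -6 + g + y)
s(4, 7)*p = (-6 + 7 + 4)*(-31) = 5*(-31) = -155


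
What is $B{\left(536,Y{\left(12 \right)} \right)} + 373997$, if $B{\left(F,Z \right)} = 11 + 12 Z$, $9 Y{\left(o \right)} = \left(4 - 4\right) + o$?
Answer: $374024$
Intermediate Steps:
$Y{\left(o \right)} = \frac{o}{9}$ ($Y{\left(o \right)} = \frac{\left(4 - 4\right) + o}{9} = \frac{0 + o}{9} = \frac{o}{9}$)
$B{\left(536,Y{\left(12 \right)} \right)} + 373997 = \left(11 + 12 \cdot \frac{1}{9} \cdot 12\right) + 373997 = \left(11 + 12 \cdot \frac{4}{3}\right) + 373997 = \left(11 + 16\right) + 373997 = 27 + 373997 = 374024$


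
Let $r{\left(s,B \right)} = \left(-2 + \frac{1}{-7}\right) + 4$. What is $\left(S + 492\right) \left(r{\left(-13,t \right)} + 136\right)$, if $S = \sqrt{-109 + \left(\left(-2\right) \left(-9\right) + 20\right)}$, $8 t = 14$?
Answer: $\frac{474780}{7} + \frac{965 i \sqrt{71}}{7} \approx 67826.0 + 1161.6 i$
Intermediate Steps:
$t = \frac{7}{4}$ ($t = \frac{1}{8} \cdot 14 = \frac{7}{4} \approx 1.75$)
$S = i \sqrt{71}$ ($S = \sqrt{-109 + \left(18 + 20\right)} = \sqrt{-109 + 38} = \sqrt{-71} = i \sqrt{71} \approx 8.4261 i$)
$r{\left(s,B \right)} = \frac{13}{7}$ ($r{\left(s,B \right)} = \left(-2 - \frac{1}{7}\right) + 4 = - \frac{15}{7} + 4 = \frac{13}{7}$)
$\left(S + 492\right) \left(r{\left(-13,t \right)} + 136\right) = \left(i \sqrt{71} + 492\right) \left(\frac{13}{7} + 136\right) = \left(492 + i \sqrt{71}\right) \frac{965}{7} = \frac{474780}{7} + \frac{965 i \sqrt{71}}{7}$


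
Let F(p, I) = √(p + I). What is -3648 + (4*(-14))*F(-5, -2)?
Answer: -3648 - 56*I*√7 ≈ -3648.0 - 148.16*I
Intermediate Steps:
F(p, I) = √(I + p)
-3648 + (4*(-14))*F(-5, -2) = -3648 + (4*(-14))*√(-2 - 5) = -3648 - 56*I*√7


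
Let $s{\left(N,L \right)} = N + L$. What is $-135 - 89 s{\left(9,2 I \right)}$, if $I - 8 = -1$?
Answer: $-2182$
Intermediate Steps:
$I = 7$ ($I = 8 - 1 = 7$)
$s{\left(N,L \right)} = L + N$
$-135 - 89 s{\left(9,2 I \right)} = -135 - 89 \left(2 \cdot 7 + 9\right) = -135 - 89 \left(14 + 9\right) = -135 - 2047 = -2182$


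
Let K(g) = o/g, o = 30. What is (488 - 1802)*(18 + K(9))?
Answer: -28032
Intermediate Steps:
K(g) = 30/g
(488 - 1802)*(18 + K(9)) = (488 - 1802)*(18 + 30/9) = -1314*(18 + 30*(⅑)) = -1314*(18 + 10/3) = -1314*64/3 = -28032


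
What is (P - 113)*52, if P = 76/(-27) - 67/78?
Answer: -163810/27 ≈ -6067.0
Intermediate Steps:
P = -2579/702 (P = 76*(-1/27) - 67*1/78 = -76/27 - 67/78 = -2579/702 ≈ -3.6738)
(P - 113)*52 = (-2579/702 - 113)*52 = -81905/702*52 = -163810/27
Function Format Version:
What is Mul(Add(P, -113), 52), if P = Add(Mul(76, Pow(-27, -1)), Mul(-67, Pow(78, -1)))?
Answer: Rational(-163810, 27) ≈ -6067.0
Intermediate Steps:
P = Rational(-2579, 702) (P = Add(Mul(76, Rational(-1, 27)), Mul(-67, Rational(1, 78))) = Add(Rational(-76, 27), Rational(-67, 78)) = Rational(-2579, 702) ≈ -3.6738)
Mul(Add(P, -113), 52) = Mul(Add(Rational(-2579, 702), -113), 52) = Mul(Rational(-81905, 702), 52) = Rational(-163810, 27)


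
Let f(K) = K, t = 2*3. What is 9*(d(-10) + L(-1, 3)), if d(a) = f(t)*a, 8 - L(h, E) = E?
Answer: -495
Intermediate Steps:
L(h, E) = 8 - E
t = 6
d(a) = 6*a
9*(d(-10) + L(-1, 3)) = 9*(6*(-10) + (8 - 1*3)) = 9*(-60 + (8 - 3)) = 9*(-60 + 5) = 9*(-55) = -495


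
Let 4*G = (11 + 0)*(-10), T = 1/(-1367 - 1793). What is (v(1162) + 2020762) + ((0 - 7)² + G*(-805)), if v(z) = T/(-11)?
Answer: 71012889861/34760 ≈ 2.0429e+6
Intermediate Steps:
T = -1/3160 (T = 1/(-3160) = -1/3160 ≈ -0.00031646)
G = -55/2 (G = ((11 + 0)*(-10))/4 = (11*(-10))/4 = (¼)*(-110) = -55/2 ≈ -27.500)
v(z) = 1/34760 (v(z) = -1/3160/(-11) = -1/3160*(-1/11) = 1/34760)
(v(1162) + 2020762) + ((0 - 7)² + G*(-805)) = (1/34760 + 2020762) + ((0 - 7)² - 55/2*(-805)) = 70241687121/34760 + ((-7)² + 44275/2) = 70241687121/34760 + (49 + 44275/2) = 70241687121/34760 + 44373/2 = 71012889861/34760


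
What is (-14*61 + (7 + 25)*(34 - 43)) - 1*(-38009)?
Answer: 36867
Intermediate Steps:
(-14*61 + (7 + 25)*(34 - 43)) - 1*(-38009) = (-854 + 32*(-9)) + 38009 = (-854 - 288) + 38009 = -1142 + 38009 = 36867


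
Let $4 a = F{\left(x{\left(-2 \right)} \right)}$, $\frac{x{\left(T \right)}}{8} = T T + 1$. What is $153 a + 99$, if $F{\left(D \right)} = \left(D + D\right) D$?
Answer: $122499$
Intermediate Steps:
$x{\left(T \right)} = 8 + 8 T^{2}$ ($x{\left(T \right)} = 8 \left(T T + 1\right) = 8 \left(T^{2} + 1\right) = 8 \left(1 + T^{2}\right) = 8 + 8 T^{2}$)
$F{\left(D \right)} = 2 D^{2}$ ($F{\left(D \right)} = 2 D D = 2 D^{2}$)
$a = 800$ ($a = \frac{2 \left(8 + 8 \left(-2\right)^{2}\right)^{2}}{4} = \frac{2 \left(8 + 8 \cdot 4\right)^{2}}{4} = \frac{2 \left(8 + 32\right)^{2}}{4} = \frac{2 \cdot 40^{2}}{4} = \frac{2 \cdot 1600}{4} = \frac{1}{4} \cdot 3200 = 800$)
$153 a + 99 = 153 \cdot 800 + 99 = 122400 + 99 = 122499$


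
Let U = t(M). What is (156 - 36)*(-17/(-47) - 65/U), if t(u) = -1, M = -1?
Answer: 368640/47 ≈ 7843.4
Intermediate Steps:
U = -1
(156 - 36)*(-17/(-47) - 65/U) = (156 - 36)*(-17/(-47) - 65/(-1)) = 120*(-17*(-1/47) - 65*(-1)) = 120*(17/47 + 65) = 120*(3072/47) = 368640/47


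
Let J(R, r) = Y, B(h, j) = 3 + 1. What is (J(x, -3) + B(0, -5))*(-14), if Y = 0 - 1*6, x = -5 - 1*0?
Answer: 28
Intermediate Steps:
x = -5 (x = -5 + 0 = -5)
B(h, j) = 4
Y = -6 (Y = 0 - 6 = -6)
J(R, r) = -6
(J(x, -3) + B(0, -5))*(-14) = (-6 + 4)*(-14) = -2*(-14) = 28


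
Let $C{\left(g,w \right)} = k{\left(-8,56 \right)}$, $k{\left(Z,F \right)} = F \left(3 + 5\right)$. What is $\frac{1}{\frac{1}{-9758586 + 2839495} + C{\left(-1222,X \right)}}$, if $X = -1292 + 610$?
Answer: $\frac{6919091}{3099752767} \approx 0.0022321$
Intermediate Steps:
$k{\left(Z,F \right)} = 8 F$ ($k{\left(Z,F \right)} = F 8 = 8 F$)
$X = -682$
$C{\left(g,w \right)} = 448$ ($C{\left(g,w \right)} = 8 \cdot 56 = 448$)
$\frac{1}{\frac{1}{-9758586 + 2839495} + C{\left(-1222,X \right)}} = \frac{1}{\frac{1}{-9758586 + 2839495} + 448} = \frac{1}{\frac{1}{-6919091} + 448} = \frac{1}{- \frac{1}{6919091} + 448} = \frac{1}{\frac{3099752767}{6919091}} = \frac{6919091}{3099752767}$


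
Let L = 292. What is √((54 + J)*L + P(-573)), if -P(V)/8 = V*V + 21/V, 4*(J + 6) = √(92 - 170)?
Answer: √(-95310833600 + 2663113*I*√78)/191 ≈ 0.19944 + 1616.4*I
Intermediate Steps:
J = -6 + I*√78/4 (J = -6 + √(92 - 170)/4 = -6 + √(-78)/4 = -6 + (I*√78)/4 = -6 + I*√78/4 ≈ -6.0 + 2.2079*I)
P(V) = -168/V - 8*V² (P(V) = -8*(V*V + 21/V) = -8*(V² + 21/V) = -168/V - 8*V²)
√((54 + J)*L + P(-573)) = √((54 + (-6 + I*√78/4))*292 + 8*(-21 - 1*(-573)³)/(-573)) = √((48 + I*√78/4)*292 + 8*(-1/573)*(-21 - 1*(-188132517))) = √((14016 + 73*I*√78) + 8*(-1/573)*(-21 + 188132517)) = √((14016 + 73*I*√78) + 8*(-1/573)*188132496) = √((14016 + 73*I*√78) - 501686656/191) = √(-499009600/191 + 73*I*√78)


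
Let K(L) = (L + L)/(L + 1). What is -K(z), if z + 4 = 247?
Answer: -243/122 ≈ -1.9918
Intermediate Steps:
z = 243 (z = -4 + 247 = 243)
K(L) = 2*L/(1 + L) (K(L) = (2*L)/(1 + L) = 2*L/(1 + L))
-K(z) = -2*243/(1 + 243) = -2*243/244 = -1*243/122 = -243/122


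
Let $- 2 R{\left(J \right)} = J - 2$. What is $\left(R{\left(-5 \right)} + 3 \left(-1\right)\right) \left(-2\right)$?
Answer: $-1$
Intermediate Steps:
$R{\left(J \right)} = 1 - \frac{J}{2}$ ($R{\left(J \right)} = - \frac{J - 2}{2} = - \frac{-2 + J}{2} = 1 - \frac{J}{2}$)
$\left(R{\left(-5 \right)} + 3 \left(-1\right)\right) \left(-2\right) = \left(\left(1 - - \frac{5}{2}\right) + 3 \left(-1\right)\right) \left(-2\right) = \left(\left(1 + \frac{5}{2}\right) - 3\right) \left(-2\right) = \left(\frac{7}{2} - 3\right) \left(-2\right) = \frac{1}{2} \left(-2\right) = -1$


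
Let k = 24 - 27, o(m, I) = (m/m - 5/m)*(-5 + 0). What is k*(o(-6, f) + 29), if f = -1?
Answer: -119/2 ≈ -59.500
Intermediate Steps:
o(m, I) = -5 + 25/m (o(m, I) = (1 - 5/m)*(-5) = -5 + 25/m)
k = -3
k*(o(-6, f) + 29) = -3*((-5 + 25/(-6)) + 29) = -3*((-5 + 25*(-⅙)) + 29) = -3*((-5 - 25/6) + 29) = -3*(-55/6 + 29) = -3*119/6 = -119/2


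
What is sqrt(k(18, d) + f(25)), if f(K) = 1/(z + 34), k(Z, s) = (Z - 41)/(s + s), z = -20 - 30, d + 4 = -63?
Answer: 3*sqrt(871)/268 ≈ 0.33037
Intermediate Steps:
d = -67 (d = -4 - 63 = -67)
z = -50
k(Z, s) = (-41 + Z)/(2*s) (k(Z, s) = (-41 + Z)/((2*s)) = (-41 + Z)*(1/(2*s)) = (-41 + Z)/(2*s))
f(K) = -1/16 (f(K) = 1/(-50 + 34) = 1/(-16) = -1/16)
sqrt(k(18, d) + f(25)) = sqrt((1/2)*(-41 + 18)/(-67) - 1/16) = sqrt((1/2)*(-1/67)*(-23) - 1/16) = sqrt(23/134 - 1/16) = sqrt(117/1072) = 3*sqrt(871)/268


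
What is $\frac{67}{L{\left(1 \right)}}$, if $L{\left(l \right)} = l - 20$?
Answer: $- \frac{67}{19} \approx -3.5263$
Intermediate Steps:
$L{\left(l \right)} = -20 + l$
$\frac{67}{L{\left(1 \right)}} = \frac{67}{-20 + 1} = \frac{67}{-19} = 67 \left(- \frac{1}{19}\right) = - \frac{67}{19}$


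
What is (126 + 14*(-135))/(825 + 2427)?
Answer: -147/271 ≈ -0.54244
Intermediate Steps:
(126 + 14*(-135))/(825 + 2427) = (126 - 1890)/3252 = -1764*1/3252 = -147/271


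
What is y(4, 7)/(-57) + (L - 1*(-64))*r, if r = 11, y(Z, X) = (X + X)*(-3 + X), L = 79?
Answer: 89605/57 ≈ 1572.0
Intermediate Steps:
y(Z, X) = 2*X*(-3 + X) (y(Z, X) = (2*X)*(-3 + X) = 2*X*(-3 + X))
y(4, 7)/(-57) + (L - 1*(-64))*r = (2*7*(-3 + 7))/(-57) + (79 - 1*(-64))*11 = (2*7*4)*(-1/57) + (79 + 64)*11 = 56*(-1/57) + 143*11 = -56/57 + 1573 = 89605/57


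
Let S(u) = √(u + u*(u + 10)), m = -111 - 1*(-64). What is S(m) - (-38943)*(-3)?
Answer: -116829 + 6*√47 ≈ -1.1679e+5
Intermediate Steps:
m = -47 (m = -111 + 64 = -47)
S(u) = √(u + u*(10 + u))
S(m) - (-38943)*(-3) = √(-47*(11 - 47)) - (-38943)*(-3) = √(-47*(-36)) - 1*116829 = √1692 - 116829 = 6*√47 - 116829 = -116829 + 6*√47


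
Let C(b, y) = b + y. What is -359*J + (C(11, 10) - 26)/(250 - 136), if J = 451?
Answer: -18457631/114 ≈ -1.6191e+5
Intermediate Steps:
-359*J + (C(11, 10) - 26)/(250 - 136) = -359*451 + ((11 + 10) - 26)/(250 - 136) = -161909 + (21 - 26)/114 = -161909 - 5*1/114 = -161909 - 5/114 = -18457631/114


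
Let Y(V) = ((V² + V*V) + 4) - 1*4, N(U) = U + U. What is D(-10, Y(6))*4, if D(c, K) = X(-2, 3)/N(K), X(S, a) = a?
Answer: 1/12 ≈ 0.083333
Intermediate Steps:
N(U) = 2*U
Y(V) = 2*V² (Y(V) = ((V² + V²) + 4) - 4 = (2*V² + 4) - 4 = (4 + 2*V²) - 4 = 2*V²)
D(c, K) = 3/(2*K) (D(c, K) = 3/((2*K)) = 3*(1/(2*K)) = 3/(2*K))
D(-10, Y(6))*4 = (3/(2*((2*6²))))*4 = (3/(2*((2*36))))*4 = ((3/2)/72)*4 = ((3/2)*(1/72))*4 = (1/48)*4 = 1/12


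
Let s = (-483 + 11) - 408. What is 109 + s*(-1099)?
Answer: 967229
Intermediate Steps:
s = -880 (s = -472 - 408 = -880)
109 + s*(-1099) = 109 - 880*(-1099) = 109 + 967120 = 967229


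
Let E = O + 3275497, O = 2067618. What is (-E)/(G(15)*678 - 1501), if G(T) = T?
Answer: -5343115/8669 ≈ -616.35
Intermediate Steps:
E = 5343115 (E = 2067618 + 3275497 = 5343115)
(-E)/(G(15)*678 - 1501) = (-1*5343115)/(15*678 - 1501) = -5343115/(10170 - 1501) = -5343115/8669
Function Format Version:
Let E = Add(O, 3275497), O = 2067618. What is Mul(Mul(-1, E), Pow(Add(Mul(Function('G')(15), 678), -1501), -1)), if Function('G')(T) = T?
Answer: Rational(-5343115, 8669) ≈ -616.35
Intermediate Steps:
E = 5343115 (E = Add(2067618, 3275497) = 5343115)
Mul(Mul(-1, E), Pow(Add(Mul(Function('G')(15), 678), -1501), -1)) = Mul(Mul(-1, 5343115), Pow(Add(Mul(15, 678), -1501), -1)) = Mul(-5343115, Pow(Add(10170, -1501), -1)) = Mul(-5343115, Pow(8669, -1)) = Mul(-5343115, Rational(1, 8669)) = Rational(-5343115, 8669)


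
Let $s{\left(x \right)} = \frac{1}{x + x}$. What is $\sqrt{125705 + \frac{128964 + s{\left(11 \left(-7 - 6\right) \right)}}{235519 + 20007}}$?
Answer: $\frac{\sqrt{167840422514913338047}}{36540218} \approx 354.55$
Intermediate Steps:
$s{\left(x \right)} = \frac{1}{2 x}$
$\sqrt{125705 + \frac{128964 + s{\left(11 \left(-7 - 6\right) \right)}}{235519 + 20007}} = \sqrt{125705 + \frac{128964 + \frac{1}{2 \cdot 11 \left(-7 - 6\right)}}{235519 + 20007}} = \sqrt{125705 + \frac{128964 + \frac{1}{2 \cdot 11 \left(-13\right)}}{255526}} = \sqrt{125705 + \left(128964 + \frac{1}{2 \left(-143\right)}\right) \frac{1}{255526}} = \sqrt{125705 + \left(128964 + \frac{1}{2} \left(- \frac{1}{143}\right)\right) \frac{1}{255526}} = \sqrt{125705 + \left(128964 - \frac{1}{286}\right) \frac{1}{255526}} = \sqrt{125705 + \frac{36883703}{286} \cdot \frac{1}{255526}} = \sqrt{125705 + \frac{36883703}{73080436}} = \sqrt{\frac{9186613091083}{73080436}} = \frac{\sqrt{167840422514913338047}}{36540218}$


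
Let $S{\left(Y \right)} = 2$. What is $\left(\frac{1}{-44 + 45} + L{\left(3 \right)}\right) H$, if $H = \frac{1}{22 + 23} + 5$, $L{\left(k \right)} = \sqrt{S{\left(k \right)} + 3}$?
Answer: $\frac{226}{45} + \frac{226 \sqrt{5}}{45} \approx 16.252$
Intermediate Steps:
$L{\left(k \right)} = \sqrt{5}$ ($L{\left(k \right)} = \sqrt{2 + 3} = \sqrt{5}$)
$H = \frac{226}{45}$ ($H = \frac{1}{45} + 5 = \frac{226}{45} \approx 5.0222$)
$\left(\frac{1}{-44 + 45} + L{\left(3 \right)}\right) H = \left(\frac{1}{-44 + 45} + \sqrt{5}\right) \frac{226}{45} = \left(1^{-1} + \sqrt{5}\right) \frac{226}{45} = \left(1 + \sqrt{5}\right) \frac{226}{45} = \frac{226}{45} + \frac{226 \sqrt{5}}{45}$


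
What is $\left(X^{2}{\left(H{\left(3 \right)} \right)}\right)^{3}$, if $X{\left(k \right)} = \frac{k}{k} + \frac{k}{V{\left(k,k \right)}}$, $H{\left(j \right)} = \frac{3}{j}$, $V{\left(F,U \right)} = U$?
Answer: $64$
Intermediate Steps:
$X{\left(k \right)} = 2$ ($X{\left(k \right)} = \frac{k}{k} + \frac{k}{k} = 1 + 1 = 2$)
$\left(X^{2}{\left(H{\left(3 \right)} \right)}\right)^{3} = \left(2^{2}\right)^{3} = 4^{3} = 64$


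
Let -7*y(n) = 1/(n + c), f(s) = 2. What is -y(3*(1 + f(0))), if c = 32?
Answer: 1/287 ≈ 0.0034843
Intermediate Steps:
y(n) = -1/(7*(32 + n)) (y(n) = -1/(7*(n + 32)) = -1/(7*(32 + n)))
-y(3*(1 + f(0))) = -(-1)/(224 + 7*(3*(1 + 2))) = -(-1)/(224 + 7*(3*3)) = -(-1)/(224 + 7*9) = -(-1)/(224 + 63) = -(-1)/287 = -1*(-1/287) = 1/287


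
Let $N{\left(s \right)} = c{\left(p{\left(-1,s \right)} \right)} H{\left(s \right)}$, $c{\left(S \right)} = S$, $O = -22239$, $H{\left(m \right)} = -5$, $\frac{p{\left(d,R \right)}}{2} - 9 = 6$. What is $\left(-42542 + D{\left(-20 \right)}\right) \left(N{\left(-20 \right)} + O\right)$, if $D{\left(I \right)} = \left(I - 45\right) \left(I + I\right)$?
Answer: $894261438$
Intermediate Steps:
$p{\left(d,R \right)} = 30$ ($p{\left(d,R \right)} = 18 + 2 \cdot 6 = 18 + 12 = 30$)
$D{\left(I \right)} = 2 I \left(-45 + I\right)$ ($D{\left(I \right)} = \left(-45 + I\right) 2 I = 2 I \left(-45 + I\right)$)
$N{\left(s \right)} = -150$ ($N{\left(s \right)} = 30 \left(-5\right) = -150$)
$\left(-42542 + D{\left(-20 \right)}\right) \left(N{\left(-20 \right)} + O\right) = \left(-42542 + 2 \left(-20\right) \left(-45 - 20\right)\right) \left(-150 - 22239\right) = \left(-42542 + 2 \left(-20\right) \left(-65\right)\right) \left(-22389\right) = \left(-42542 + 2600\right) \left(-22389\right) = \left(-39942\right) \left(-22389\right) = 894261438$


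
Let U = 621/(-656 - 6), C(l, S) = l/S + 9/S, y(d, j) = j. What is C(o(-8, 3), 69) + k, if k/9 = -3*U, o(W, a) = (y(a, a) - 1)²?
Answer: 1165529/45678 ≈ 25.516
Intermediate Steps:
o(W, a) = (-1 + a)² (o(W, a) = (a - 1)² = (-1 + a)²)
C(l, S) = 9/S + l/S
U = -621/662 (U = 621/(-662) = 621*(-1/662) = -621/662 ≈ -0.93807)
k = 16767/662 (k = 9*(-3*(-621/662)) = 9*(1863/662) = 16767/662 ≈ 25.328)
C(o(-8, 3), 69) + k = (9 + (-1 + 3)²)/69 + 16767/662 = (9 + 2²)/69 + 16767/662 = (9 + 4)/69 + 16767/662 = (1/69)*13 + 16767/662 = 13/69 + 16767/662 = 1165529/45678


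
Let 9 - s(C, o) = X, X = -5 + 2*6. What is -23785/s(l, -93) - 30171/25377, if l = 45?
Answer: -201217429/16918 ≈ -11894.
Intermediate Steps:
X = 7 (X = -5 + 12 = 7)
s(C, o) = 2 (s(C, o) = 9 - 1*7 = 9 - 7 = 2)
-23785/s(l, -93) - 30171/25377 = -23785/2 - 30171/25377 = -23785*1/2 - 30171*1/25377 = -23785/2 - 10057/8459 = -201217429/16918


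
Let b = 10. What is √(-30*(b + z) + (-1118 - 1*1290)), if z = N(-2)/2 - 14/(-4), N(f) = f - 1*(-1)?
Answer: I*√2798 ≈ 52.896*I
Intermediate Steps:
N(f) = 1 + f (N(f) = f + 1 = 1 + f)
z = 3 (z = (1 - 2)/2 - 14/(-4) = -1*½ - 14*(-¼) = -½ + 7/2 = 3)
√(-30*(b + z) + (-1118 - 1*1290)) = √(-30*(10 + 3) + (-1118 - 1*1290)) = √(-30*13 + (-1118 - 1290)) = √(-390 - 2408) = √(-2798) = I*√2798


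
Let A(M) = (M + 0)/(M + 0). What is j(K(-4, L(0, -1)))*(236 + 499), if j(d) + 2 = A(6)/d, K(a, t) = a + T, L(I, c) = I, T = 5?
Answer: -735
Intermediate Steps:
K(a, t) = 5 + a (K(a, t) = a + 5 = 5 + a)
A(M) = 1 (A(M) = M/M = 1)
j(d) = -2 + 1/d
j(K(-4, L(0, -1)))*(236 + 499) = (-2 + 1/(5 - 4))*(236 + 499) = (-2 + 1/1)*735 = (-2 + 1)*735 = -1*735 = -735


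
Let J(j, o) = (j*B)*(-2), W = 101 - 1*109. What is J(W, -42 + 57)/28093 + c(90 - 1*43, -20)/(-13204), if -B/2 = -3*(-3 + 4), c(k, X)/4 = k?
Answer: -1003475/92734993 ≈ -0.010821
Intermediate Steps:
c(k, X) = 4*k
W = -8 (W = 101 - 109 = -8)
B = 6 (B = -(-6)*(-3 + 4) = -(-6) = -2*(-3) = 6)
J(j, o) = -12*j (J(j, o) = (j*6)*(-2) = (6*j)*(-2) = -12*j)
J(W, -42 + 57)/28093 + c(90 - 1*43, -20)/(-13204) = -12*(-8)/28093 + (4*(90 - 1*43))/(-13204) = 96*(1/28093) + (4*(90 - 43))*(-1/13204) = 96/28093 + (4*47)*(-1/13204) = 96/28093 + 188*(-1/13204) = 96/28093 - 47/3301 = -1003475/92734993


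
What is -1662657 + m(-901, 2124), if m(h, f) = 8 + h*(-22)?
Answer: -1642827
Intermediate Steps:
m(h, f) = 8 - 22*h
-1662657 + m(-901, 2124) = -1662657 + (8 - 22*(-901)) = -1662657 + (8 + 19822) = -1662657 + 19830 = -1642827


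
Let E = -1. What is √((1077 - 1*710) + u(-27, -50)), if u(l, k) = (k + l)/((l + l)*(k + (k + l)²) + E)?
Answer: √36988228109622/317467 ≈ 19.157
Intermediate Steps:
u(l, k) = (k + l)/(-1 + 2*l*(k + (k + l)²)) (u(l, k) = (k + l)/((l + l)*(k + (k + l)²) - 1) = (k + l)/((2*l)*(k + (k + l)²) - 1) = (k + l)/(2*l*(k + (k + l)²) - 1) = (k + l)/(-1 + 2*l*(k + (k + l)²)))
√((1077 - 1*710) + u(-27, -50)) = √((1077 - 1*710) + (-50 - 27)/(-1 + 2*(-50)*(-27) + 2*(-27)*(-50 - 27)²)) = √((1077 - 710) - 77/(-1 + 2700 + 2*(-27)*(-77)²)) = √(367 - 77/(-1 + 2700 + 2*(-27)*5929)) = √(367 - 77/(-1 + 2700 - 320166)) = √(367 - 77/(-317467)) = √(367 - 1/317467*(-77)) = √(367 + 77/317467) = √(116510466/317467) = √36988228109622/317467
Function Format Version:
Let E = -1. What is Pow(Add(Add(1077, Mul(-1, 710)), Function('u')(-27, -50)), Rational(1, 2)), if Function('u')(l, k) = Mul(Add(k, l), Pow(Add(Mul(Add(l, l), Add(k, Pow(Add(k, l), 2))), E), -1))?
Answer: Mul(Rational(1, 317467), Pow(36988228109622, Rational(1, 2))) ≈ 19.157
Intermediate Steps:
Function('u')(l, k) = Mul(Pow(Add(-1, Mul(2, l, Add(k, Pow(Add(k, l), 2)))), -1), Add(k, l)) (Function('u')(l, k) = Mul(Add(k, l), Pow(Add(Mul(Add(l, l), Add(k, Pow(Add(k, l), 2))), -1), -1)) = Mul(Add(k, l), Pow(Add(Mul(Mul(2, l), Add(k, Pow(Add(k, l), 2))), -1), -1)) = Mul(Add(k, l), Pow(Add(Mul(2, l, Add(k, Pow(Add(k, l), 2))), -1), -1)) = Mul(Add(k, l), Pow(Add(-1, Mul(2, l, Add(k, Pow(Add(k, l), 2)))), -1)) = Mul(Pow(Add(-1, Mul(2, l, Add(k, Pow(Add(k, l), 2)))), -1), Add(k, l)))
Pow(Add(Add(1077, Mul(-1, 710)), Function('u')(-27, -50)), Rational(1, 2)) = Pow(Add(Add(1077, Mul(-1, 710)), Mul(Pow(Add(-1, Mul(2, -50, -27), Mul(2, -27, Pow(Add(-50, -27), 2))), -1), Add(-50, -27))), Rational(1, 2)) = Pow(Add(Add(1077, -710), Mul(Pow(Add(-1, 2700, Mul(2, -27, Pow(-77, 2))), -1), -77)), Rational(1, 2)) = Pow(Add(367, Mul(Pow(Add(-1, 2700, Mul(2, -27, 5929)), -1), -77)), Rational(1, 2)) = Pow(Add(367, Mul(Pow(Add(-1, 2700, -320166), -1), -77)), Rational(1, 2)) = Pow(Add(367, Mul(Pow(-317467, -1), -77)), Rational(1, 2)) = Pow(Add(367, Mul(Rational(-1, 317467), -77)), Rational(1, 2)) = Pow(Add(367, Rational(77, 317467)), Rational(1, 2)) = Pow(Rational(116510466, 317467), Rational(1, 2)) = Mul(Rational(1, 317467), Pow(36988228109622, Rational(1, 2)))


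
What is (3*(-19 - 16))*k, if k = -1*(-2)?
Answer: -210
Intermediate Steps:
k = 2
(3*(-19 - 16))*k = (3*(-19 - 16))*2 = (3*(-35))*2 = -105*2 = -210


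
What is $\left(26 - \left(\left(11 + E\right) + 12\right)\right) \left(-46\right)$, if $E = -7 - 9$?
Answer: $-874$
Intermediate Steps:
$E = -16$
$\left(26 - \left(\left(11 + E\right) + 12\right)\right) \left(-46\right) = \left(26 - \left(\left(11 - 16\right) + 12\right)\right) \left(-46\right) = \left(26 - \left(-5 + 12\right)\right) \left(-46\right) = \left(26 - 7\right) \left(-46\right) = 19 \left(-46\right) = -874$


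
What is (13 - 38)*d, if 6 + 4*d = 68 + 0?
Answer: -775/2 ≈ -387.50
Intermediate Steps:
d = 31/2 (d = -3/2 + (68 + 0)/4 = -3/2 + (¼)*68 = -3/2 + 17 = 31/2 ≈ 15.500)
(13 - 38)*d = (13 - 38)*(31/2) = -25*31/2 = -775/2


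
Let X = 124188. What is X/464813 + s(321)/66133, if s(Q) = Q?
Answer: 8362129977/30739478129 ≈ 0.27203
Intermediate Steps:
X/464813 + s(321)/66133 = 124188/464813 + 321/66133 = 8362129977/30739478129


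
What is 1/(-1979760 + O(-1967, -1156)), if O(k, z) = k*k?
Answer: 1/1889329 ≈ 5.2929e-7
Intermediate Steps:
O(k, z) = k**2
1/(-1979760 + O(-1967, -1156)) = 1/(-1979760 + (-1967)**2) = 1/(-1979760 + 3869089) = 1/1889329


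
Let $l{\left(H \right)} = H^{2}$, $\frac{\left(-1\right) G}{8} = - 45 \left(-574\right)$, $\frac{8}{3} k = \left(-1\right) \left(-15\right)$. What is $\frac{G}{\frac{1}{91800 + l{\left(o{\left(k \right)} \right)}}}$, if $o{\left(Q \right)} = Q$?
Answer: $- \frac{75904360875}{4} \approx -1.8976 \cdot 10^{10}$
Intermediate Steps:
$k = \frac{45}{8}$ ($k = \frac{3 \left(\left(-1\right) \left(-15\right)\right)}{8} = \frac{3}{8} \cdot 15 = \frac{45}{8} \approx 5.625$)
$G = -206640$ ($G = - 8 \left(- 45 \left(-574\right)\right) = - 8 \left(\left(-1\right) \left(-25830\right)\right) = \left(-8\right) 25830 = -206640$)
$\frac{G}{\frac{1}{91800 + l{\left(o{\left(k \right)} \right)}}} = - \frac{206640}{\frac{1}{91800 + \left(\frac{45}{8}\right)^{2}}} = - \frac{206640}{\frac{1}{91800 + \frac{2025}{64}}} = - \frac{206640}{\frac{1}{\frac{5877225}{64}}} = - \frac{206640}{\frac{64}{5877225}} = \left(-206640\right) \frac{5877225}{64} = - \frac{75904360875}{4}$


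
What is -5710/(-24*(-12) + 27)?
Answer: -1142/63 ≈ -18.127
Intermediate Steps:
-5710/(-24*(-12) + 27) = -5710/(288 + 27) = -5710/315 = -5710*1/315 = -1142/63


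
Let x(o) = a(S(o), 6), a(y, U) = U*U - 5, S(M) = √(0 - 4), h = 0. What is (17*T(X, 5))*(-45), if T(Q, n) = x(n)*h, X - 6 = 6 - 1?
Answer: 0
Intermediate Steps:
X = 11 (X = 6 + (6 - 1) = 6 + 5 = 11)
S(M) = 2*I (S(M) = √(-4) = 2*I)
a(y, U) = -5 + U² (a(y, U) = U² - 5 = -5 + U²)
x(o) = 31 (x(o) = -5 + 6² = -5 + 36 = 31)
T(Q, n) = 0 (T(Q, n) = 31*0 = 0)
(17*T(X, 5))*(-45) = (17*0)*(-45) = 0*(-45) = 0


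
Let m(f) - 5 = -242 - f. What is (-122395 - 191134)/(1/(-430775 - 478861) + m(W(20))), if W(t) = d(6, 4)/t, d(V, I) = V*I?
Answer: 1425986327220/1083376481 ≈ 1316.2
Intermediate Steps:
d(V, I) = I*V
W(t) = 24/t (W(t) = (4*6)/t = 24/t)
m(f) = -237 - f (m(f) = 5 + (-242 - f) = -237 - f)
(-122395 - 191134)/(1/(-430775 - 478861) + m(W(20))) = (-122395 - 191134)/(1/(-430775 - 478861) + (-237 - 24/20)) = -313529/(1/(-909636) + (-237 - 24/20)) = -313529/(-1/909636 + (-237 - 1*6/5)) = -313529/(-1/909636 + (-237 - 6/5)) = -313529/(-1/909636 - 1191/5) = -313529/(-1083376481/4548180) = -313529*(-4548180/1083376481) = 1425986327220/1083376481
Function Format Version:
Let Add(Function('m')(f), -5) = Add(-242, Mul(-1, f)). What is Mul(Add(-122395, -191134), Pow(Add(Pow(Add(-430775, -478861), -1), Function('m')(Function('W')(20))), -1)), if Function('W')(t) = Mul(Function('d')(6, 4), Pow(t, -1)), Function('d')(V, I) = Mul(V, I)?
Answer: Rational(1425986327220, 1083376481) ≈ 1316.2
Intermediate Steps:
Function('d')(V, I) = Mul(I, V)
Function('W')(t) = Mul(24, Pow(t, -1)) (Function('W')(t) = Mul(Mul(4, 6), Pow(t, -1)) = Mul(24, Pow(t, -1)))
Function('m')(f) = Add(-237, Mul(-1, f)) (Function('m')(f) = Add(5, Add(-242, Mul(-1, f))) = Add(-237, Mul(-1, f)))
Mul(Add(-122395, -191134), Pow(Add(Pow(Add(-430775, -478861), -1), Function('m')(Function('W')(20))), -1)) = Mul(Add(-122395, -191134), Pow(Add(Pow(Add(-430775, -478861), -1), Add(-237, Mul(-1, Mul(24, Pow(20, -1))))), -1)) = Mul(-313529, Pow(Add(Pow(-909636, -1), Add(-237, Mul(-1, Mul(24, Rational(1, 20))))), -1)) = Mul(-313529, Pow(Add(Rational(-1, 909636), Add(-237, Mul(-1, Rational(6, 5)))), -1)) = Mul(-313529, Pow(Add(Rational(-1, 909636), Add(-237, Rational(-6, 5))), -1)) = Mul(-313529, Pow(Add(Rational(-1, 909636), Rational(-1191, 5)), -1)) = Mul(-313529, Pow(Rational(-1083376481, 4548180), -1)) = Mul(-313529, Rational(-4548180, 1083376481)) = Rational(1425986327220, 1083376481)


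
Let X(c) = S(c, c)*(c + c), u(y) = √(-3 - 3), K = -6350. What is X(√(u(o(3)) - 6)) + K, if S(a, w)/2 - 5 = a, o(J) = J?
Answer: -6374 + 20*√(-6 + I*√6) + 4*I*√6 ≈ -6364.2 + 59.759*I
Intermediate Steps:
u(y) = I*√6 (u(y) = √(-6) = I*√6)
S(a, w) = 10 + 2*a
X(c) = 2*c*(10 + 2*c) (X(c) = (10 + 2*c)*(c + c) = (10 + 2*c)*(2*c) = 2*c*(10 + 2*c))
X(√(u(o(3)) - 6)) + K = 4*√(I*√6 - 6)*(5 + √(I*√6 - 6)) - 6350 = 4*√(-6 + I*√6)*(5 + √(-6 + I*√6)) - 6350 = -6350 + 4*√(-6 + I*√6)*(5 + √(-6 + I*√6))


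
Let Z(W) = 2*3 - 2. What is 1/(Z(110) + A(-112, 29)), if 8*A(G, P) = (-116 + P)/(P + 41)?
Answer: 560/2153 ≈ 0.26010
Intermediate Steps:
A(G, P) = (-116 + P)/(8*(41 + P)) (A(G, P) = ((-116 + P)/(P + 41))/8 = ((-116 + P)/(41 + P))/8 = (-116 + P)/(8*(41 + P)))
Z(W) = 4 (Z(W) = 6 - 2 = 4)
1/(Z(110) + A(-112, 29)) = 1/(4 + (-116 + 29)/(8*(41 + 29))) = 1/(4 + (⅛)*(-87)/70) = 1/(4 + (⅛)*(1/70)*(-87)) = 1/(4 - 87/560) = 1/(2153/560) = 560/2153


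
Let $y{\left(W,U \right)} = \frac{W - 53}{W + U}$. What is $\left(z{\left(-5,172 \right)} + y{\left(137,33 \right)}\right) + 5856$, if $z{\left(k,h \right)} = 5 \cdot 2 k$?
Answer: $\frac{493552}{85} \approx 5806.5$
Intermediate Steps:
$y{\left(W,U \right)} = \frac{-53 + W}{U + W}$
$z{\left(k,h \right)} = 10 k$
$\left(z{\left(-5,172 \right)} + y{\left(137,33 \right)}\right) + 5856 = \left(10 \left(-5\right) + \frac{-53 + 137}{33 + 137}\right) + 5856 = \left(-50 + \frac{1}{170} \cdot 84\right) + 5856 = \left(-50 + \frac{42}{85}\right) + 5856 = - \frac{4208}{85} + 5856 = \frac{493552}{85}$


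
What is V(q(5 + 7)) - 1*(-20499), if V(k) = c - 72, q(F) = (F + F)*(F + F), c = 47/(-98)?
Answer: 2001799/98 ≈ 20427.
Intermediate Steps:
c = -47/98 (c = 47*(-1/98) = -47/98 ≈ -0.47959)
q(F) = 4*F² (q(F) = (2*F)*(2*F) = 4*F²)
V(k) = -7103/98 (V(k) = -47/98 - 72 = -7103/98)
V(q(5 + 7)) - 1*(-20499) = -7103/98 - 1*(-20499) = -7103/98 + 20499 = 2001799/98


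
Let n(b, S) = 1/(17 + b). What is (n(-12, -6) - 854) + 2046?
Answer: 5961/5 ≈ 1192.2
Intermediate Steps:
(n(-12, -6) - 854) + 2046 = (1/(17 - 12) - 854) + 2046 = (1/5 - 854) + 2046 = (⅕ - 854) + 2046 = -4269/5 + 2046 = 5961/5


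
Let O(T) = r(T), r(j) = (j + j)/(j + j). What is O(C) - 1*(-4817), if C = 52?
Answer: 4818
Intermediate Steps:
r(j) = 1 (r(j) = (2*j)/((2*j)) = (2*j)*(1/(2*j)) = 1)
O(T) = 1
O(C) - 1*(-4817) = 1 - 1*(-4817) = 1 + 4817 = 4818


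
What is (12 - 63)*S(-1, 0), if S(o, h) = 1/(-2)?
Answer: 51/2 ≈ 25.500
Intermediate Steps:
S(o, h) = -½
(12 - 63)*S(-1, 0) = (12 - 63)*(-½) = -51*(-½) = 51/2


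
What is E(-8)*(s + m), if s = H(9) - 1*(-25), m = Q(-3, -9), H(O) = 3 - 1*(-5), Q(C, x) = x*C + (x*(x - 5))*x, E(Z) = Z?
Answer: 8592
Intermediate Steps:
Q(C, x) = C*x + x**2*(-5 + x) (Q(C, x) = C*x + (x*(-5 + x))*x = C*x + x**2*(-5 + x))
H(O) = 8 (H(O) = 3 + 5 = 8)
m = -1107 (m = -9*(-3 + (-9)**2 - 5*(-9)) = -9*(-3 + 81 + 45) = -9*123 = -1107)
s = 33 (s = 8 - 1*(-25) = 8 + 25 = 33)
E(-8)*(s + m) = -8*(33 - 1107) = -8*(-1074) = 8592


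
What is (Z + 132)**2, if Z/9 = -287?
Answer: 6007401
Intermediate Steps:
Z = -2583 (Z = 9*(-287) = -2583)
(Z + 132)**2 = (-2583 + 132)**2 = (-2451)**2 = 6007401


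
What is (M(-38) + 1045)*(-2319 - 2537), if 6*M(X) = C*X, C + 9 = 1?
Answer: -15961672/3 ≈ -5.3206e+6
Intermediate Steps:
C = -8 (C = -9 + 1 = -8)
M(X) = -4*X/3 (M(X) = (-8*X)/6 = -4*X/3)
(M(-38) + 1045)*(-2319 - 2537) = (-4/3*(-38) + 1045)*(-2319 - 2537) = (152/3 + 1045)*(-4856) = (3287/3)*(-4856) = -15961672/3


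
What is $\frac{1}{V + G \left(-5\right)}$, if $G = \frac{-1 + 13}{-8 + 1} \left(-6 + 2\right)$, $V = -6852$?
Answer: $- \frac{7}{48204} \approx -0.00014522$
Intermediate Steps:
$G = \frac{48}{7}$ ($G = \frac{12}{-7} \left(-4\right) = 12 \left(- \frac{1}{7}\right) \left(-4\right) = \left(- \frac{12}{7}\right) \left(-4\right) = \frac{48}{7} \approx 6.8571$)
$\frac{1}{V + G \left(-5\right)} = \frac{1}{-6852 + \frac{48}{7} \left(-5\right)} = \frac{1}{-6852 - \frac{240}{7}} = \frac{1}{- \frac{48204}{7}} = - \frac{7}{48204}$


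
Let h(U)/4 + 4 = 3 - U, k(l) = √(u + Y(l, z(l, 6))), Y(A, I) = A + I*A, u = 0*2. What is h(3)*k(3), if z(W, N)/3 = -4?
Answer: -16*I*√33 ≈ -91.913*I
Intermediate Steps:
z(W, N) = -12 (z(W, N) = 3*(-4) = -12)
u = 0
Y(A, I) = A + A*I
k(l) = √11*√(-l) (k(l) = √(0 + l*(1 - 12)) = √(0 + l*(-11)) = √(0 - 11*l) = √(-11*l) = √11*√(-l))
h(U) = -4 - 4*U (h(U) = -16 + 4*(3 - U) = -16 + (12 - 4*U) = -4 - 4*U)
h(3)*k(3) = (-4 - 4*3)*(√11*√(-1*3)) = (-4 - 12)*(√11*√(-3)) = -16*√11*I*√3 = -16*I*√33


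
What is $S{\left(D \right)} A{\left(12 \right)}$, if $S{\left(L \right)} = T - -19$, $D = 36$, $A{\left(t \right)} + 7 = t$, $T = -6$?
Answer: $65$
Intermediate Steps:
$A{\left(t \right)} = -7 + t$
$S{\left(L \right)} = 13$ ($S{\left(L \right)} = -6 - -19 = -6 + 19 = 13$)
$S{\left(D \right)} A{\left(12 \right)} = 13 \left(-7 + 12\right) = 13 \cdot 5 = 65$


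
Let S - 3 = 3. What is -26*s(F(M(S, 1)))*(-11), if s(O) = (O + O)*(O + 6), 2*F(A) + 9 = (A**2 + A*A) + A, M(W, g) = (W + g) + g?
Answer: 2524379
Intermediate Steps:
S = 6 (S = 3 + 3 = 6)
M(W, g) = W + 2*g
F(A) = -9/2 + A**2 + A/2 (F(A) = -9/2 + ((A**2 + A*A) + A)/2 = -9/2 + ((A**2 + A**2) + A)/2 = -9/2 + (2*A**2 + A)/2 = -9/2 + (A + 2*A**2)/2 = -9/2 + (A**2 + A/2) = -9/2 + A**2 + A/2)
s(O) = 2*O*(6 + O) (s(O) = (2*O)*(6 + O) = 2*O*(6 + O))
-26*s(F(M(S, 1)))*(-11) = -52*(-9/2 + (6 + 2*1)**2 + (6 + 2*1)/2)*(6 + (-9/2 + (6 + 2*1)**2 + (6 + 2*1)/2))*(-11) = -52*(-9/2 + (6 + 2)**2 + (6 + 2)/2)*(6 + (-9/2 + (6 + 2)**2 + (6 + 2)/2))*(-11) = -52*(-9/2 + 8**2 + (1/2)*8)*(6 + (-9/2 + 8**2 + (1/2)*8))*(-11) = -52*(-9/2 + 64 + 4)*(6 + (-9/2 + 64 + 4))*(-11) = -52*127*(6 + 127/2)/2*(-11) = -52*127*139/(2*2)*(-11) = -26*17653/2*(-11) = -229489*(-11) = 2524379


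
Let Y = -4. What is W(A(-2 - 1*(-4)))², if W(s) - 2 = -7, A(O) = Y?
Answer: 25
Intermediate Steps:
A(O) = -4
W(s) = -5 (W(s) = 2 - 7 = -5)
W(A(-2 - 1*(-4)))² = (-5)² = 25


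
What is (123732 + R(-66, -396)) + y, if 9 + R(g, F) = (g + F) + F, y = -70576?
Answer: 52289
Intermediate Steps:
R(g, F) = -9 + g + 2*F (R(g, F) = -9 + ((g + F) + F) = -9 + ((F + g) + F) = -9 + (g + 2*F) = -9 + g + 2*F)
(123732 + R(-66, -396)) + y = (123732 + (-9 - 66 + 2*(-396))) - 70576 = (123732 + (-9 - 66 - 792)) - 70576 = (123732 - 867) - 70576 = 122865 - 70576 = 52289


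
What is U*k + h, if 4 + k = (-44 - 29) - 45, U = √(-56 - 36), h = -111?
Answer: -111 - 244*I*√23 ≈ -111.0 - 1170.2*I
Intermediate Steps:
U = 2*I*√23 (U = √(-92) = 2*I*√23 ≈ 9.5917*I)
k = -122 (k = -4 + ((-44 - 29) - 45) = -4 + (-73 - 45) = -4 - 118 = -122)
U*k + h = (2*I*√23)*(-122) - 111 = -244*I*√23 - 111 = -111 - 244*I*√23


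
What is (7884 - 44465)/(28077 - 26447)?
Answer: -36581/1630 ≈ -22.442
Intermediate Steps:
(7884 - 44465)/(28077 - 26447) = -36581/1630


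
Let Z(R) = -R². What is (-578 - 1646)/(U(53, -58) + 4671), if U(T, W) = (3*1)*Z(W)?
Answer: 16/39 ≈ 0.41026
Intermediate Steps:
U(T, W) = -3*W² (U(T, W) = (3*1)*(-W²) = 3*(-W²) = -3*W²)
(-578 - 1646)/(U(53, -58) + 4671) = (-578 - 1646)/(-3*(-58)² + 4671) = -2224/(-3*3364 + 4671) = -2224/(-10092 + 4671) = -2224/(-5421) = -2224*(-1/5421) = 16/39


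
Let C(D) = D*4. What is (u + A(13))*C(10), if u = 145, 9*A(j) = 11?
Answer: 52640/9 ≈ 5848.9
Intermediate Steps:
A(j) = 11/9 (A(j) = (⅑)*11 = 11/9)
C(D) = 4*D
(u + A(13))*C(10) = (145 + 11/9)*(4*10) = (1316/9)*40 = 52640/9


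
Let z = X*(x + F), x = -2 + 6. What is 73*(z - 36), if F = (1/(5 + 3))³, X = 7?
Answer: -298497/512 ≈ -583.00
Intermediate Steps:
x = 4
F = 1/512 (F = (1/8)³ = (⅛)³ = 1/512 ≈ 0.0019531)
z = 14343/512 (z = 7*(4 + 1/512) = 7*(2049/512) = 14343/512 ≈ 28.014)
73*(z - 36) = 73*(14343/512 - 36) = 73*(-4089/512) = -298497/512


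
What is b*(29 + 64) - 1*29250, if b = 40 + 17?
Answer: -23949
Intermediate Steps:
b = 57
b*(29 + 64) - 1*29250 = 57*(29 + 64) - 1*29250 = 57*93 - 29250 = 5301 - 29250 = -23949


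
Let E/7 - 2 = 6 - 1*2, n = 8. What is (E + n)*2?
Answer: 100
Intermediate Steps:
E = 42 (E = 14 + 7*(6 - 1*2) = 14 + 7*(6 - 2) = 14 + 7*4 = 14 + 28 = 42)
(E + n)*2 = (42 + 8)*2 = 50*2 = 100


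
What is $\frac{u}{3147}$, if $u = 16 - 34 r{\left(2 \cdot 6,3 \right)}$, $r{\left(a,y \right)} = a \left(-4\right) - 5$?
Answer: $\frac{606}{1049} \approx 0.57769$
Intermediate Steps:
$r{\left(a,y \right)} = -5 - 4 a$ ($r{\left(a,y \right)} = - 4 a - 5 = -5 - 4 a$)
$u = 1818$ ($u = 16 - 34 \left(-5 - 4 \cdot 2 \cdot 6\right) = 16 - 34 \left(-5 - 48\right) = 16 - -1802 = 16 + 1802 = 1818$)
$\frac{u}{3147} = \frac{1818}{3147} = 1818 \cdot \frac{1}{3147} = \frac{606}{1049}$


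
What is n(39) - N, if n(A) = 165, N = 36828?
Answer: -36663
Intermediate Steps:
n(39) - N = 165 - 1*36828 = 165 - 36828 = -36663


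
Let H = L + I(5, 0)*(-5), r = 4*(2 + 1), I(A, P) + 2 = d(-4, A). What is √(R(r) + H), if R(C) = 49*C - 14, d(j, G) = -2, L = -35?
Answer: √559 ≈ 23.643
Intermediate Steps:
I(A, P) = -4 (I(A, P) = -2 - 2 = -4)
r = 12 (r = 4*3 = 12)
H = -15 (H = -35 - 4*(-5) = -35 + 20 = -15)
R(C) = -14 + 49*C
√(R(r) + H) = √((-14 + 49*12) - 15) = √((-14 + 588) - 15) = √(574 - 15) = √559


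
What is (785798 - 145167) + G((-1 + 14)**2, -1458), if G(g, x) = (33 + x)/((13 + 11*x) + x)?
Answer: 11200153198/17483 ≈ 6.4063e+5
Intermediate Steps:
G(g, x) = (33 + x)/(13 + 12*x)
(785798 - 145167) + G((-1 + 14)**2, -1458) = (785798 - 145167) + (33 - 1458)/(13 + 12*(-1458)) = 640631 - 1425/(13 - 17496) = 640631 - 1425/(-17483) = 640631 - 1/17483*(-1425) = 640631 + 1425/17483 = 11200153198/17483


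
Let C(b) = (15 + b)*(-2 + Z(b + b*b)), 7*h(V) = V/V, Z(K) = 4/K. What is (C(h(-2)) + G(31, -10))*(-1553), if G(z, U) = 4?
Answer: -3747389/7 ≈ -5.3534e+5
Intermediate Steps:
h(V) = 1/7 (h(V) = (V/V)/7 = (1/7)*1 = 1/7)
C(b) = (-2 + 4/(b + b**2))*(15 + b) (C(b) = (15 + b)*(-2 + 4/(b + b*b)) = (15 + b)*(-2 + 4/(b + b**2)) = (-2 + 4/(b + b**2))*(15 + b))
(C(h(-2)) + G(31, -10))*(-1553) = (2*(30 - (1/7)**3 - 16*(1/7)**2 - 13*1/7)/((1/7)*(1 + 1/7)) + 4)*(-1553) = (2*7*(30 - 1*1/343 - 16*1/49 - 13/7)/(8/7) + 4)*(-1553) = (2*7*(7/8)*(30 - 1/343 - 16/49 - 13/7) + 4)*(-1553) = (2*7*(7/8)*(9540/343) + 4)*(-1553) = (2385/7 + 4)*(-1553) = (2413/7)*(-1553) = -3747389/7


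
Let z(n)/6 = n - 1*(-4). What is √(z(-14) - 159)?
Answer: I*√219 ≈ 14.799*I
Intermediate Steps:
z(n) = 24 + 6*n (z(n) = 6*(n - 1*(-4)) = 6*(n + 4) = 6*(4 + n) = 24 + 6*n)
√(z(-14) - 159) = √((24 + 6*(-14)) - 159) = √((24 - 84) - 159) = √(-60 - 159) = √(-219) = I*√219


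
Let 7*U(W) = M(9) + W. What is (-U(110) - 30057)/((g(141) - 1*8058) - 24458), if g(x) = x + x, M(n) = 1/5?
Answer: 526273/564095 ≈ 0.93295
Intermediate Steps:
M(n) = 1/5
g(x) = 2*x
U(W) = 1/35 + W/7 (U(W) = (1/5 + W)/7 = 1/35 + W/7)
(-U(110) - 30057)/((g(141) - 1*8058) - 24458) = (-(1/35 + (1/7)*110) - 30057)/((2*141 - 1*8058) - 24458) = (-(1/35 + 110/7) - 30057)/((282 - 8058) - 24458) = (-1*551/35 - 30057)/(-7776 - 24458) = (-551/35 - 30057)/(-32234) = -1052546/35*(-1/32234) = 526273/564095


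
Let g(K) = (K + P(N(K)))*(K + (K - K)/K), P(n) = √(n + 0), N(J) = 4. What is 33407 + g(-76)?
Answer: 39031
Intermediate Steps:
P(n) = √n
g(K) = K*(2 + K) (g(K) = (K + √4)*(K + (K - K)/K) = (K + 2)*(K + 0/K) = (2 + K)*(K + 0) = (2 + K)*K = K*(2 + K))
33407 + g(-76) = 33407 - 76*(2 - 76) = 33407 - 76*(-74) = 33407 + 5624 = 39031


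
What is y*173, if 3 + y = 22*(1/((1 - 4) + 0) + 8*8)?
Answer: 725389/3 ≈ 2.4180e+5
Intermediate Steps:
y = 4193/3 (y = -3 + 22*(1/((1 - 4) + 0) + 8*8) = -3 + 22*(1/(-3 + 0) + 64) = -3 + 22*(1/(-3) + 64) = -3 + 22*(-⅓ + 64) = -3 + 22*(191/3) = -3 + 4202/3 = 4193/3 ≈ 1397.7)
y*173 = (4193/3)*173 = 725389/3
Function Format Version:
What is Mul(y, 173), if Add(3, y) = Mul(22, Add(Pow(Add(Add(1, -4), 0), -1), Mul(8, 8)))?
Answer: Rational(725389, 3) ≈ 2.4180e+5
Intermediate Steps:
y = Rational(4193, 3) (y = Add(-3, Mul(22, Add(Pow(Add(Add(1, -4), 0), -1), Mul(8, 8)))) = Add(-3, Mul(22, Add(Pow(Add(-3, 0), -1), 64))) = Add(-3, Mul(22, Add(Pow(-3, -1), 64))) = Add(-3, Mul(22, Add(Rational(-1, 3), 64))) = Add(-3, Mul(22, Rational(191, 3))) = Add(-3, Rational(4202, 3)) = Rational(4193, 3) ≈ 1397.7)
Mul(y, 173) = Mul(Rational(4193, 3), 173) = Rational(725389, 3)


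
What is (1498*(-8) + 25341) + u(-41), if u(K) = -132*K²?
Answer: -208535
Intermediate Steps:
(1498*(-8) + 25341) + u(-41) = (1498*(-8) + 25341) - 132*(-41)² = (-11984 + 25341) - 132*1681 = 13357 - 221892 = -208535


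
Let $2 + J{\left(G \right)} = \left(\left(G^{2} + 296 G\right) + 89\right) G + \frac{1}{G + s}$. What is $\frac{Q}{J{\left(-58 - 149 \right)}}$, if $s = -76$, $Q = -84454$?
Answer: $- \frac{23900482}{1074023487} \approx -0.022253$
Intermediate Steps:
$J{\left(G \right)} = -2 + \frac{1}{-76 + G} + G \left(89 + G^{2} + 296 G\right)$ ($J{\left(G \right)} = -2 + \left(\left(\left(G^{2} + 296 G\right) + 89\right) G + \frac{1}{G - 76}\right) = -2 + \left(\left(89 + G^{2} + 296 G\right) G + \frac{1}{-76 + G}\right) = -2 + \left(G \left(89 + G^{2} + 296 G\right) + \frac{1}{-76 + G}\right) = -2 + \left(\frac{1}{-76 + G} + G \left(89 + G^{2} + 296 G\right)\right) = -2 + \frac{1}{-76 + G} + G \left(89 + G^{2} + 296 G\right)$)
$\frac{Q}{J{\left(-58 - 149 \right)}} = - \frac{84454}{\frac{1}{-76 - 207} \left(153 + \left(-58 - 149\right)^{4} - 22407 \left(-58 - 149\right)^{2} - 6766 \left(-58 - 149\right) + 220 \left(-58 - 149\right)^{3}\right)} = - \frac{84454}{\frac{1}{-76 - 207} \left(153 + \left(-207\right)^{4} - 22407 \left(-207\right)^{2} - -1400562 + 220 \left(-207\right)^{3}\right)} = - \frac{84454}{\frac{1}{-283} \left(153 + 1836036801 - 960117543 + 1400562 + 220 \left(-8869743\right)\right)} = - \frac{84454}{\left(- \frac{1}{283}\right) \left(153 + 1836036801 - 960117543 + 1400562 - 1951343460\right)} = - \frac{84454}{\left(- \frac{1}{283}\right) \left(-1074023487\right)} = - \frac{84454}{\frac{1074023487}{283}} = \left(-84454\right) \frac{283}{1074023487} = - \frac{23900482}{1074023487}$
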